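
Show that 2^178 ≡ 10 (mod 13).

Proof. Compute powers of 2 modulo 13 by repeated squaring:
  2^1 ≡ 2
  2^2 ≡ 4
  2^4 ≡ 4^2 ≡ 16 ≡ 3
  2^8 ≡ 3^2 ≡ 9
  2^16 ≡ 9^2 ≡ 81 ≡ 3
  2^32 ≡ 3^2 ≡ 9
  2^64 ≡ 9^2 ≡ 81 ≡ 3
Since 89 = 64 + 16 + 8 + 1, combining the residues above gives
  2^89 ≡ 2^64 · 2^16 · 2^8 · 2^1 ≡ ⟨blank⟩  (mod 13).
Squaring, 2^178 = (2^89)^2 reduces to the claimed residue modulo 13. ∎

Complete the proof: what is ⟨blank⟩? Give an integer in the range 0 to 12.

Multiply the listed residues: 3 · 3 · 9 · 2 = 9 → 81 → 162.
Reducing modulo 13: 162 = 12·13 + 6, so 2^89 ≡ 6.

6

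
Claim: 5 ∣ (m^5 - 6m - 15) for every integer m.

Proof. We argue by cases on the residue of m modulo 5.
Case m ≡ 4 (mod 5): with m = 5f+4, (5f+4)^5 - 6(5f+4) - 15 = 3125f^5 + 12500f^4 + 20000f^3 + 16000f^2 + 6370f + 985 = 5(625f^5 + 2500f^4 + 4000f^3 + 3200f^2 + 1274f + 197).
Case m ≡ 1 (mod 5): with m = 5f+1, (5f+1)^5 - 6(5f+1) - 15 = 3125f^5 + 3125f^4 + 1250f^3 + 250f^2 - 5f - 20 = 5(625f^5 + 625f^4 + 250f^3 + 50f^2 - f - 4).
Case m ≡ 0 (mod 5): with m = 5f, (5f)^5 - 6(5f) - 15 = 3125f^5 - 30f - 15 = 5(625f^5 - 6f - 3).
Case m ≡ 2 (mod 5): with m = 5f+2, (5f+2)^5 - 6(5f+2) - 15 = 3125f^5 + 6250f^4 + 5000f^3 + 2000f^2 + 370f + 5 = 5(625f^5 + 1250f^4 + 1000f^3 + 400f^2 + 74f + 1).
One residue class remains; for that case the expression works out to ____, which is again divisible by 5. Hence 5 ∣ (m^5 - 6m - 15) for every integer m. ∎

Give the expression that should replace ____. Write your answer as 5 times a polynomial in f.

The residues treated are {4, 1, 0, 2}, so the missing case is m ≡ 3 (mod 5); write m = 5f+3.
Then (5f+3)^5 - 6(5f+3) - 15 = 3125f^5 + 9375f^4 + 11250f^3 + 6750f^2 + 1995f + 210 = 5(625f^5 + 1875f^4 + 2250f^3 + 1350f^2 + 399f + 42).

5(625f^5 + 1875f^4 + 2250f^3 + 1350f^2 + 399f + 42)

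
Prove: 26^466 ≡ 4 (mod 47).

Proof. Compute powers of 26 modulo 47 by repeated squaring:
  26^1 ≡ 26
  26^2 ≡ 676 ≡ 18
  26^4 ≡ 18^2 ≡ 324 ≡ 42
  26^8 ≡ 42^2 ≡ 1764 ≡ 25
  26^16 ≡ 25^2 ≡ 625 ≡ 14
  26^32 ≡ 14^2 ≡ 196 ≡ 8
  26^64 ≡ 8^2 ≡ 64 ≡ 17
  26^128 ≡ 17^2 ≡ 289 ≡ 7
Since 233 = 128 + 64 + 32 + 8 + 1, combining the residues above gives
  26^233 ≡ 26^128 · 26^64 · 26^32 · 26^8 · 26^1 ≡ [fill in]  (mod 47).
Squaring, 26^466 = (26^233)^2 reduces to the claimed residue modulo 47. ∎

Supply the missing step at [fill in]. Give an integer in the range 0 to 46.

45

26^128 · 26^64 · 26^32 · 26^8 · 26^1 ≡ 7 · 17 · 8 · 25 · 26 = 618800.
618800 mod 47 = 45, so 26^233 ≡ 45 (mod 47).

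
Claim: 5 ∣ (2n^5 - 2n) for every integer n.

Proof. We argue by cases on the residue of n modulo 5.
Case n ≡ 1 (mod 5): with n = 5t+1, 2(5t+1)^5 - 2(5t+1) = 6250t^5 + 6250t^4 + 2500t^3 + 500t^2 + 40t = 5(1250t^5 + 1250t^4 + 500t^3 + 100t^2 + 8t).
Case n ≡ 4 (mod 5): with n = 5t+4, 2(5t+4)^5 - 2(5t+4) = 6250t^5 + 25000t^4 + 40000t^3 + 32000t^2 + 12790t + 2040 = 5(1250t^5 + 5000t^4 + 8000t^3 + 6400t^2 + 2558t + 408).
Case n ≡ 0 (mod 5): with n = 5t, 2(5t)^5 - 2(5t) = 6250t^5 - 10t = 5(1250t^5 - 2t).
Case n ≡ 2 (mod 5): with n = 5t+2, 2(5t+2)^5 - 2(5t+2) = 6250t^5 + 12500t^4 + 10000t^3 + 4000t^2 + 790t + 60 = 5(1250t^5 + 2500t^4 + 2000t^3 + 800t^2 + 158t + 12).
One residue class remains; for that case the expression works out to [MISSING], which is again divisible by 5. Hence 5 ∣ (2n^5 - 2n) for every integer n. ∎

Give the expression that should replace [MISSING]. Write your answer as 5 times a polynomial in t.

The residues treated are {1, 4, 0, 2}, so the missing case is n ≡ 3 (mod 5); write n = 5t+3.
Then 2(5t+3)^5 - 2(5t+3) = 6250t^5 + 18750t^4 + 22500t^3 + 13500t^2 + 4040t + 480 = 5(1250t^5 + 3750t^4 + 4500t^3 + 2700t^2 + 808t + 96).

5(1250t^5 + 3750t^4 + 4500t^3 + 2700t^2 + 808t + 96)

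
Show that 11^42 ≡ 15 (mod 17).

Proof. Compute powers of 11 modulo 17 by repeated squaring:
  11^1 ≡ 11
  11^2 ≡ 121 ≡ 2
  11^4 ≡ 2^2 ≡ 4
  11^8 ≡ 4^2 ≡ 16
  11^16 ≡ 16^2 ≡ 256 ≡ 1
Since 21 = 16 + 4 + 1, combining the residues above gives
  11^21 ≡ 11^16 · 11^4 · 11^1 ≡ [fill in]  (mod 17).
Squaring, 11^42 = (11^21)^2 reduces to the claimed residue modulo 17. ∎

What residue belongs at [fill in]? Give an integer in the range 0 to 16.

Multiply the listed residues: 1 · 4 · 11 = 4 → 44.
Reducing modulo 17: 44 = 2·17 + 10, so 11^21 ≡ 10.

10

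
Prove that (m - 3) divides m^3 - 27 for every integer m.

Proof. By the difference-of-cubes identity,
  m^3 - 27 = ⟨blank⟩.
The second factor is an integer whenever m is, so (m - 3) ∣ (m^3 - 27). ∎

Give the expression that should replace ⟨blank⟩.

a^3 - b^3 = (a - b)(a^2 + ab + b^2). With a = m, b = 3:
m^3 - 27 = (m - 3)(m^2 + 3m + 9).

(m - 3)(m^2 + 3m + 9)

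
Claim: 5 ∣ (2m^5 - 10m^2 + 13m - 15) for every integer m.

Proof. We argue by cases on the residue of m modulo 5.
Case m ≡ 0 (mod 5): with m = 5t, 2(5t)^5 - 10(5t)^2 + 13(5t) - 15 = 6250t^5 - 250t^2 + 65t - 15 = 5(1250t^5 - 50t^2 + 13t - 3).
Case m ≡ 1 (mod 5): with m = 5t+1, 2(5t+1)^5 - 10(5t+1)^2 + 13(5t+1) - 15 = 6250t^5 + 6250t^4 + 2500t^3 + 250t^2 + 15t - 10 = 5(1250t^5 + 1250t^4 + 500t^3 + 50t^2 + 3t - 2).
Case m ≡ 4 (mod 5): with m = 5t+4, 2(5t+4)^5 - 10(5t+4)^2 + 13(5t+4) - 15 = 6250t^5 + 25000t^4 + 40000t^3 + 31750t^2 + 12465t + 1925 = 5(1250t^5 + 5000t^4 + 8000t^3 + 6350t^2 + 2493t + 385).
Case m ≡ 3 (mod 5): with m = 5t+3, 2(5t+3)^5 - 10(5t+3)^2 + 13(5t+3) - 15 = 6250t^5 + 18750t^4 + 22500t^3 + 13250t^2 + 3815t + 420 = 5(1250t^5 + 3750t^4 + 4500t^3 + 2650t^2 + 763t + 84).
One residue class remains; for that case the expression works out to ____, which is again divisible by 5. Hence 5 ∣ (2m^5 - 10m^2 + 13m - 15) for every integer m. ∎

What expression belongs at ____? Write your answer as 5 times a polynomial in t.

The residues treated are {0, 1, 4, 3}, so the missing case is m ≡ 2 (mod 5); write m = 5t+2.
Then 2(5t+2)^5 - 10(5t+2)^2 + 13(5t+2) - 15 = 6250t^5 + 12500t^4 + 10000t^3 + 3750t^2 + 665t + 35 = 5(1250t^5 + 2500t^4 + 2000t^3 + 750t^2 + 133t + 7).

5(1250t^5 + 2500t^4 + 2000t^3 + 750t^2 + 133t + 7)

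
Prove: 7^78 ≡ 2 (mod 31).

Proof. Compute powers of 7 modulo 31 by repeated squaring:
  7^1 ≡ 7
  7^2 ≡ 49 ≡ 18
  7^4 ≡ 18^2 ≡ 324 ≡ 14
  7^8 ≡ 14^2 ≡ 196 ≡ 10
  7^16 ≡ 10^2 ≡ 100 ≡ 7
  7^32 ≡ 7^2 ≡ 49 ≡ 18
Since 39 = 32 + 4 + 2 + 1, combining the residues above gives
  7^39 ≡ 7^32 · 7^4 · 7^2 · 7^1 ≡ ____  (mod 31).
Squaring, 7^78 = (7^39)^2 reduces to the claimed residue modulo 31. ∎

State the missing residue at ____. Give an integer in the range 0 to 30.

8

7^32 · 7^4 · 7^2 · 7^1 ≡ 18 · 14 · 18 · 7 = 31752.
31752 mod 31 = 8, so 7^39 ≡ 8 (mod 31).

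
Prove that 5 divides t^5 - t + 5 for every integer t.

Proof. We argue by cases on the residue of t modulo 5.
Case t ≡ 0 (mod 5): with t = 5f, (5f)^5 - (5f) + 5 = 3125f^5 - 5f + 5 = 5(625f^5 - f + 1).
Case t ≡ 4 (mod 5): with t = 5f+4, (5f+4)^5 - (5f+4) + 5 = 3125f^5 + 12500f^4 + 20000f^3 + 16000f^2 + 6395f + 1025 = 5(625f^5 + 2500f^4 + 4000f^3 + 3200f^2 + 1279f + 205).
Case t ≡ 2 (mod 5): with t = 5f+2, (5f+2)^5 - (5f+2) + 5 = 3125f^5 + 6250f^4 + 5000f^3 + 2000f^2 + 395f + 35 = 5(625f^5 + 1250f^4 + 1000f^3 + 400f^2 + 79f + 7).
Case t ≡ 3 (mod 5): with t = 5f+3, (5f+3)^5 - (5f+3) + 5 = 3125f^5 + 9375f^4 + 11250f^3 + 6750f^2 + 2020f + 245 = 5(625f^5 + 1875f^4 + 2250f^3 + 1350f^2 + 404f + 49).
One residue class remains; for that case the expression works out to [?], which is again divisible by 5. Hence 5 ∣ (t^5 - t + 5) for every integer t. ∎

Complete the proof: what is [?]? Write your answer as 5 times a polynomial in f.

5(625f^5 + 625f^4 + 250f^3 + 50f^2 + 4f + 1)

The residues treated are {0, 4, 2, 3}, so the missing case is t ≡ 1 (mod 5); write t = 5f+1.
Then (5f+1)^5 - (5f+1) + 5 = 3125f^5 + 3125f^4 + 1250f^3 + 250f^2 + 20f + 5 = 5(625f^5 + 625f^4 + 250f^3 + 50f^2 + 4f + 1).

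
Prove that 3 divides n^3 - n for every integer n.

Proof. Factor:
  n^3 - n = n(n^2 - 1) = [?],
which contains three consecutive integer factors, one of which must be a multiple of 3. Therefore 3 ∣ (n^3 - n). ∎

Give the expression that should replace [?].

(n - 1)n(n + 1)

n(n^2 - 1) = n(n - 1)(n + 1) = (n - 1)n(n + 1).
These three factors are consecutive integers, so their product is divisible by 3.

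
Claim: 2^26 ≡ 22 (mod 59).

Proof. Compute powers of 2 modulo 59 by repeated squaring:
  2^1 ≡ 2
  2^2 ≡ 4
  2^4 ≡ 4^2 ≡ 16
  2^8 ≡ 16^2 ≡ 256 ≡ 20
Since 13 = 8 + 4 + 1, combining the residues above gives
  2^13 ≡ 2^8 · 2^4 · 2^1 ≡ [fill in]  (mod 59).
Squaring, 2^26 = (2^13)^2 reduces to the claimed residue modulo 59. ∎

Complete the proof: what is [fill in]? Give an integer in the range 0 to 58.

50

Multiply the listed residues: 20 · 16 · 2 = 320 → 640.
Reducing modulo 59: 640 = 10·59 + 50, so 2^13 ≡ 50.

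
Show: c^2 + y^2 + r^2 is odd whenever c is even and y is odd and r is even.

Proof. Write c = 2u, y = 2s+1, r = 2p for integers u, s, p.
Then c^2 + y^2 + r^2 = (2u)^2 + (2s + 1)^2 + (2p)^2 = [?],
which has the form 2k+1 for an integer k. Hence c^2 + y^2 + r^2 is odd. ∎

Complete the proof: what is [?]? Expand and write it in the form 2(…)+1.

(2u)^2 + (2s + 1)^2 + (2p)^2 = 4p^2 + 4s^2 + 4s + 4u^2 + 1
= 2(2p^2 + 2s^2 + 2s + 2u^2) + 1.
Since 2p^2 + 2s^2 + 2s + 2u^2 is an integer, the sum of squares is of the form 2k+1 for an integer k.

2(2p^2 + 2s^2 + 2s + 2u^2) + 1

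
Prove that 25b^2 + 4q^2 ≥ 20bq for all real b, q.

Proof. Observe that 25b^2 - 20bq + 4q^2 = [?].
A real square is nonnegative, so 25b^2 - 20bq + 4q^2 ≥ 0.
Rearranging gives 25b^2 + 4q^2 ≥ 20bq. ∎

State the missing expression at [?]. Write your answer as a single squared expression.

The leading and trailing coefficients are 5^2 and 2^2, and 20 = 2·5·2, so the trinomial is (5b - 2q)^2.
Hence 25b^2 - 20bq + 4q^2 ≥ 0.

(5b - 2q)^2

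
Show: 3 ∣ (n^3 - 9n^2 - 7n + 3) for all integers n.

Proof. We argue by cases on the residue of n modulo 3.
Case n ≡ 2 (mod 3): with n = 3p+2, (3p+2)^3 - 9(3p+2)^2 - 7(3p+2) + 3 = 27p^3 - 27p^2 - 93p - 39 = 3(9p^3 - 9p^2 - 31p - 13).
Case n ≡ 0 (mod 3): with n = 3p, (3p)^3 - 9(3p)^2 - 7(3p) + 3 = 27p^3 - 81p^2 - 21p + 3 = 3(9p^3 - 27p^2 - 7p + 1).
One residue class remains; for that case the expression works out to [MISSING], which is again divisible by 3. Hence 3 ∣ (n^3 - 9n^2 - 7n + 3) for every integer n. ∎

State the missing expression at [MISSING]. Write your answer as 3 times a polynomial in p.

3(9p^3 - 18p^2 - 22p - 4)

The residues treated are {2, 0}, so the missing case is n ≡ 1 (mod 3); write n = 3p+1.
Then (3p+1)^3 - 9(3p+1)^2 - 7(3p+1) + 3 = 27p^3 - 54p^2 - 66p - 12 = 3(9p^3 - 18p^2 - 22p - 4).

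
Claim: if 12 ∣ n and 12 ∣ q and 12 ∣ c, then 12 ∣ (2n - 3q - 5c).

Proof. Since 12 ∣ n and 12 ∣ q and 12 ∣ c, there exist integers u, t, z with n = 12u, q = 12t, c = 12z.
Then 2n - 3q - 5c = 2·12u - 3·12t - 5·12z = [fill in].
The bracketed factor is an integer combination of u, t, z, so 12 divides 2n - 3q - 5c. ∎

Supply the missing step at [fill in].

Pull the common 12 out of every term: 2·12u - 3·12t - 5·12z = 12(-3t + 2u - 5z).
-3t + 2u - 5z is an integer, which exhibits the divisibility.

12(-3t + 2u - 5z)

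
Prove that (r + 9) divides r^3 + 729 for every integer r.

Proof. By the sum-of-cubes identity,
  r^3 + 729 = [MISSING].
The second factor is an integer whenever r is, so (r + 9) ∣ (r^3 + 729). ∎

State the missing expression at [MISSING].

(r + 9)(r^2 - 9r + 81)

a^3 + b^3 = (a + b)(a^2 - ab + b^2). With a = r, b = 9:
r^3 + 729 = (r + 9)(r^2 - 9r + 81).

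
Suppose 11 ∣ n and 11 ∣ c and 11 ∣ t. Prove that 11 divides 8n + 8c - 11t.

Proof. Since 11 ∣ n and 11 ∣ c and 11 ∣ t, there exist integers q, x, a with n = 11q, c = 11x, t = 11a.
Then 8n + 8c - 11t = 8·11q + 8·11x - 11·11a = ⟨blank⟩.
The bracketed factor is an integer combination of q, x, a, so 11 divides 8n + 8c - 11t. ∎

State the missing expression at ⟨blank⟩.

11(-11a + 8q + 8x)

Pull the common 11 out of every term: 8·11q + 8·11x - 11·11a = 11(-11a + 8q + 8x).
-11a + 8q + 8x is an integer, which exhibits the divisibility.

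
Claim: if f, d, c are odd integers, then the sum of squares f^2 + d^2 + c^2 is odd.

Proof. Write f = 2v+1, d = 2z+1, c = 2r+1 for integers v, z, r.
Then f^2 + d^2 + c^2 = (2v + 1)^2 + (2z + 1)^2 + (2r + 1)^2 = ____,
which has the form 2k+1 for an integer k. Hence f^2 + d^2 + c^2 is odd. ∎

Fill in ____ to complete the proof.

Expanding: (2v + 1)^2 + (2z + 1)^2 + (2r + 1)^2 = 4r^2 + 4r + 4v^2 + 4v + 4z^2 + 4z + 3.
Every term except the constant is even, so this is 2(2r^2 + 2r + 2v^2 + 2v + 2z^2 + 2z + 1) + 1,
and 2r^2 + 2r + 2v^2 + 2v + 2z^2 + 2z + 1 ∈ ℤ gives the required form.

2(2r^2 + 2r + 2v^2 + 2v + 2z^2 + 2z + 1) + 1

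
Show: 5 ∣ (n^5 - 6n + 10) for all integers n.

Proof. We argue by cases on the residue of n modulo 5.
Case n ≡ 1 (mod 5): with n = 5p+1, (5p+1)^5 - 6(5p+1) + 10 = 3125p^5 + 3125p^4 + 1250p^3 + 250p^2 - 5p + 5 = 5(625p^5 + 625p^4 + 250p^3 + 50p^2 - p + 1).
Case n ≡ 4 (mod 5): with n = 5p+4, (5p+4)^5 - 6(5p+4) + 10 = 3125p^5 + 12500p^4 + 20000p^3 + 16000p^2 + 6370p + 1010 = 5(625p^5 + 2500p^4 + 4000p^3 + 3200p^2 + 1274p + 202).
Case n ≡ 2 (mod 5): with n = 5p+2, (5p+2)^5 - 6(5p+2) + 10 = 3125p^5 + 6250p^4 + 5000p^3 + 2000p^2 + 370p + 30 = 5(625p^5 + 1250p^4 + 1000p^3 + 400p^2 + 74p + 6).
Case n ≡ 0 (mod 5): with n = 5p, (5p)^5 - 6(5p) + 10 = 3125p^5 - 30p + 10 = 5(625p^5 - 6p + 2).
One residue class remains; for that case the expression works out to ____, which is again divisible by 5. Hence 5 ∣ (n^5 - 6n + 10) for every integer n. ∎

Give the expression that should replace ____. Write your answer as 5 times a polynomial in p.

Only n ≡ 3 (mod 5) is unaccounted for. Put n = 5p+3:
(5p+3)^5 - 6(5p+3) + 10 expands to 3125p^5 + 9375p^4 + 11250p^3 + 6750p^2 + 1995p + 235,
and factoring out 5 leaves 5(625p^5 + 1875p^4 + 2250p^3 + 1350p^2 + 399p + 47).

5(625p^5 + 1875p^4 + 2250p^3 + 1350p^2 + 399p + 47)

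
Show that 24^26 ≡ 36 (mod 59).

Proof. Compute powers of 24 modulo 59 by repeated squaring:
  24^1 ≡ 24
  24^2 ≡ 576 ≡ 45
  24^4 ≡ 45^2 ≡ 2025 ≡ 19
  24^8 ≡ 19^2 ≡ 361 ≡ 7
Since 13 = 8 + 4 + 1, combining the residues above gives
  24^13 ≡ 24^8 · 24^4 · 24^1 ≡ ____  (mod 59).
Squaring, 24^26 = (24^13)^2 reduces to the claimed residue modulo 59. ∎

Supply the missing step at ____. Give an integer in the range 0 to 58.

24^8 · 24^4 · 24^1 ≡ 7 · 19 · 24 = 3192.
3192 mod 59 = 6, so 24^13 ≡ 6 (mod 59).

6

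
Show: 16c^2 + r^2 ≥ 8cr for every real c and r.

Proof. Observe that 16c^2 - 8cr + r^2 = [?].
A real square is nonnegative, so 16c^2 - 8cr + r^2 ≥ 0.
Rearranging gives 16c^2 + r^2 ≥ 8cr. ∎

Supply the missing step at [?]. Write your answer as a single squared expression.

16c^2 - 8cr + r^2 is a perfect-square trinomial: the outer terms are (4c)^2 and (r)^2, and the cross term is -2·4c·r.
So 16c^2 - 8cr + r^2 = (4c - r)^2 ≥ 0.

(4c - r)^2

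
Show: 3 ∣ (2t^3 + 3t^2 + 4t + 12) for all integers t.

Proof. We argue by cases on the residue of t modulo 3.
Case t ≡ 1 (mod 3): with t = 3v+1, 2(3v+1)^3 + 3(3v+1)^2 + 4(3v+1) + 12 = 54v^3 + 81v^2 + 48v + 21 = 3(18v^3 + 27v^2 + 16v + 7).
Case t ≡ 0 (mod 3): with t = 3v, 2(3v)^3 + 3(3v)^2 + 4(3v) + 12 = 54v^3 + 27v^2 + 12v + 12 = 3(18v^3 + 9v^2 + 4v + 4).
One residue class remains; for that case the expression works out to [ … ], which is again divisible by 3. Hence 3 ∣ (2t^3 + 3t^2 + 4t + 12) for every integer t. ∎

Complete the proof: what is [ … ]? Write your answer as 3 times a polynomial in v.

The residues treated are {1, 0}, so the missing case is t ≡ 2 (mod 3); write t = 3v+2.
Then 2(3v+2)^3 + 3(3v+2)^2 + 4(3v+2) + 12 = 54v^3 + 135v^2 + 120v + 48 = 3(18v^3 + 45v^2 + 40v + 16).

3(18v^3 + 45v^2 + 40v + 16)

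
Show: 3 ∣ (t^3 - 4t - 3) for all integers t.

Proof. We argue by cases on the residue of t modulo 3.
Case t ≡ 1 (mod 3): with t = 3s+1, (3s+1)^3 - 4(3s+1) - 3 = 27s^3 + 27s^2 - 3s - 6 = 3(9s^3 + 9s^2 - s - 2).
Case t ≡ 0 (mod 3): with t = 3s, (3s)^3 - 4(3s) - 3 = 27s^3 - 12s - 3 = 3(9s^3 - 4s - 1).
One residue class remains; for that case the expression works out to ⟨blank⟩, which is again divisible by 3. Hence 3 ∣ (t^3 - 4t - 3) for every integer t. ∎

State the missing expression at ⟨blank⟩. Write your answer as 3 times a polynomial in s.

3(9s^3 + 18s^2 + 8s - 1)

The residues treated are {1, 0}, so the missing case is t ≡ 2 (mod 3); write t = 3s+2.
Then (3s+2)^3 - 4(3s+2) - 3 = 27s^3 + 54s^2 + 24s - 3 = 3(9s^3 + 18s^2 + 8s - 1).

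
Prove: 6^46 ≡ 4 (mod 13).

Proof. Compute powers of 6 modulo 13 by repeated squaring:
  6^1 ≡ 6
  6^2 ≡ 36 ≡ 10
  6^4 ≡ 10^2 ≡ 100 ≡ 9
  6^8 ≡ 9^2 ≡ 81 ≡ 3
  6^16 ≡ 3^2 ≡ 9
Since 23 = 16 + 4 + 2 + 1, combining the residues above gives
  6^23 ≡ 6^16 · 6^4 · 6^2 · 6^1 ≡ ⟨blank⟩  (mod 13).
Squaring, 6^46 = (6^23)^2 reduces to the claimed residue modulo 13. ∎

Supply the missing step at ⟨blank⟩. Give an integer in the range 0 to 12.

11

6^16 · 6^4 · 6^2 · 6^1 ≡ 9 · 9 · 10 · 6 = 4860.
4860 mod 13 = 11, so 6^23 ≡ 11 (mod 13).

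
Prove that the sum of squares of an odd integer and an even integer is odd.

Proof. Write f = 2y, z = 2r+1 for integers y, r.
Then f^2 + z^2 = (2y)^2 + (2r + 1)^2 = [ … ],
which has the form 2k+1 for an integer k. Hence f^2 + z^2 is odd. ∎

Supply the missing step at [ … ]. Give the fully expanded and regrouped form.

(2y)^2 + (2r + 1)^2 = 4r^2 + 4r + 4y^2 + 1
= 2(2r^2 + 2r + 2y^2) + 1.
Since 2r^2 + 2r + 2y^2 is an integer, the sum of squares is of the form 2k+1 for an integer k.

2(2r^2 + 2r + 2y^2) + 1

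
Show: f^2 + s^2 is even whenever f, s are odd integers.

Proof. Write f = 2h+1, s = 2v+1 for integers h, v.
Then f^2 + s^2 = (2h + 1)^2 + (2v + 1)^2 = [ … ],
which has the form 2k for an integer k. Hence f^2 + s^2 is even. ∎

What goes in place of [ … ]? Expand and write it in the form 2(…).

(2h + 1)^2 + (2v + 1)^2 = 4h^2 + 4h + 4v^2 + 4v + 2
= 2(2h^2 + 2h + 2v^2 + 2v + 1).
Since 2h^2 + 2h + 2v^2 + 2v + 1 is an integer, the sum of squares is of the form 2k for an integer k.

2(2h^2 + 2h + 2v^2 + 2v + 1)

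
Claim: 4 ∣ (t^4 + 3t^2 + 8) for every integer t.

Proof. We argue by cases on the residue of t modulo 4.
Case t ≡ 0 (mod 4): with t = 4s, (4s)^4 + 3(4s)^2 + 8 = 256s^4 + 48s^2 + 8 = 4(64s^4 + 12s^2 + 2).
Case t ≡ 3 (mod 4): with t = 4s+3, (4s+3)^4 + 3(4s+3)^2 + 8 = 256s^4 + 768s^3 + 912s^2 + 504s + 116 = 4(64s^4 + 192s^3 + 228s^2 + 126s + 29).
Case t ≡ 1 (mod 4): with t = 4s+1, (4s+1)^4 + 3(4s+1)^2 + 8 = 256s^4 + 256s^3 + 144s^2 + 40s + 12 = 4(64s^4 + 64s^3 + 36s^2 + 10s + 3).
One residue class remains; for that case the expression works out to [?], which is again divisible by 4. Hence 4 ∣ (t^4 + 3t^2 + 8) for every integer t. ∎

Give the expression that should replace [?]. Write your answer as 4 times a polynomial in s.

Only t ≡ 2 (mod 4) is unaccounted for. Put t = 4s+2:
(4s+2)^4 + 3(4s+2)^2 + 8 expands to 256s^4 + 512s^3 + 432s^2 + 176s + 36,
and factoring out 4 leaves 4(64s^4 + 128s^3 + 108s^2 + 44s + 9).

4(64s^4 + 128s^3 + 108s^2 + 44s + 9)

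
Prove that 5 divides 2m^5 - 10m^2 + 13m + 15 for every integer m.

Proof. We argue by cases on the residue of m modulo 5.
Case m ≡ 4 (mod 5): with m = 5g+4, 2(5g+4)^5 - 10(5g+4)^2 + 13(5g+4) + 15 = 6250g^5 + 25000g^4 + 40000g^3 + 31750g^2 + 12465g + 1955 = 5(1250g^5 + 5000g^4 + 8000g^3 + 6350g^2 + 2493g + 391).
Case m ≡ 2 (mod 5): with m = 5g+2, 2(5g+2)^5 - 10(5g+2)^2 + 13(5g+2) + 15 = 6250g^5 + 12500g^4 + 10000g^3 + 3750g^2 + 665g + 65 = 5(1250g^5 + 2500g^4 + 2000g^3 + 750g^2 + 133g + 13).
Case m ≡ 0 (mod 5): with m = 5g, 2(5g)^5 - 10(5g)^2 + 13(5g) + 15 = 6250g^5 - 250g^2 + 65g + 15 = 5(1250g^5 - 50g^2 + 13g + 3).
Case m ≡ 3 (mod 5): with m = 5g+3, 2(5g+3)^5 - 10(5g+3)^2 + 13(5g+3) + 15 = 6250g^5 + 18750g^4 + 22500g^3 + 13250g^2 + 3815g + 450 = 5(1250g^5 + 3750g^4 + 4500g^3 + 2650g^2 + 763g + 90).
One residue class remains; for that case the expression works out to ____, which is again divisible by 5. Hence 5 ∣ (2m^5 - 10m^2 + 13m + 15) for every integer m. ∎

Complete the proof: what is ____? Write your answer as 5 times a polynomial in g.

5(1250g^5 + 1250g^4 + 500g^3 + 50g^2 + 3g + 4)

The residues treated are {4, 2, 0, 3}, so the missing case is m ≡ 1 (mod 5); write m = 5g+1.
Then 2(5g+1)^5 - 10(5g+1)^2 + 13(5g+1) + 15 = 6250g^5 + 6250g^4 + 2500g^3 + 250g^2 + 15g + 20 = 5(1250g^5 + 1250g^4 + 500g^3 + 50g^2 + 3g + 4).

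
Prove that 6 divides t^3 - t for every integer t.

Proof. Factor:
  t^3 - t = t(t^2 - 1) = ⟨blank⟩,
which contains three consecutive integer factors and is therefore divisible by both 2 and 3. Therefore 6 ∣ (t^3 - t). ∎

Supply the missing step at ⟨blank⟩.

(t - 1)t(t + 1)

t(t^2 - 1) = t(t - 1)(t + 1) = (t - 1)t(t + 1).
These three factors are consecutive integers, so their product is divisible by 6.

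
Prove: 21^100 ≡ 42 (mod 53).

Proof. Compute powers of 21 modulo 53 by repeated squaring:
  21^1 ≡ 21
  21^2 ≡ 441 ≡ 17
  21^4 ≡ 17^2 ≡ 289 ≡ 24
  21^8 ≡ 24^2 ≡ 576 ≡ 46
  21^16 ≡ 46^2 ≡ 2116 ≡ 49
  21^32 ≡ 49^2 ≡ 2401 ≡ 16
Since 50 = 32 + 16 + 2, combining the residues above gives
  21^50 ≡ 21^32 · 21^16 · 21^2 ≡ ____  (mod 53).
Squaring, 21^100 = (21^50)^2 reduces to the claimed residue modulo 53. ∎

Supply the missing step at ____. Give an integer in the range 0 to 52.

25

Multiply the listed residues: 16 · 49 · 17 = 784 → 13328.
Reducing modulo 53: 13328 = 251·53 + 25, so 21^50 ≡ 25.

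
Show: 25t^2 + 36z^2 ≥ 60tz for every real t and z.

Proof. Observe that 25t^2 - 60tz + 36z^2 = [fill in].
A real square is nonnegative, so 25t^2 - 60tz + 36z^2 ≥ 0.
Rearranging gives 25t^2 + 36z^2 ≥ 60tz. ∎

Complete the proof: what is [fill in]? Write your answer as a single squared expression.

The leading and trailing coefficients are 5^2 and 6^2, and 60 = 2·5·6, so the trinomial is (5t - 6z)^2.
Hence 25t^2 - 60tz + 36z^2 ≥ 0.

(5t - 6z)^2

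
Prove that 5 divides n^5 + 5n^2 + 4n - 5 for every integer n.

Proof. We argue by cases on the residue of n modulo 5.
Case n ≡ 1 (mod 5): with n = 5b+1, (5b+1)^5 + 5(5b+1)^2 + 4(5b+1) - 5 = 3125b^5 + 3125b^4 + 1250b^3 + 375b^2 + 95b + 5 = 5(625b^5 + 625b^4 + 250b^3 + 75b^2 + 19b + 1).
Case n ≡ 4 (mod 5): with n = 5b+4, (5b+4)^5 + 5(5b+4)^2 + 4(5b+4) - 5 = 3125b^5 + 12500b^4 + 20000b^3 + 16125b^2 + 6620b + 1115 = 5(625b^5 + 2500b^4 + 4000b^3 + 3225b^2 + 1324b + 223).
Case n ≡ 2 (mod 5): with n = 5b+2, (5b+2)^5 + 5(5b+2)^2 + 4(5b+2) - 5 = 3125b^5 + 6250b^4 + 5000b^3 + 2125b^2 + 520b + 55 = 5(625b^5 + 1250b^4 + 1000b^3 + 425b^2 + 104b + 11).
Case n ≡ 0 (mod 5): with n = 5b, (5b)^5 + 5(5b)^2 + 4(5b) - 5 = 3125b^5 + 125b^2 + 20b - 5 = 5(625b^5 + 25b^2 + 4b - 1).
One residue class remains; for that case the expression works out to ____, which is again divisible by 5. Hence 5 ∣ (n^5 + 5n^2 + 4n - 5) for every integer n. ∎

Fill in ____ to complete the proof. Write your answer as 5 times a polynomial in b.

The residues treated are {1, 4, 2, 0}, so the missing case is n ≡ 3 (mod 5); write n = 5b+3.
Then (5b+3)^5 + 5(5b+3)^2 + 4(5b+3) - 5 = 3125b^5 + 9375b^4 + 11250b^3 + 6875b^2 + 2195b + 295 = 5(625b^5 + 1875b^4 + 2250b^3 + 1375b^2 + 439b + 59).

5(625b^5 + 1875b^4 + 2250b^3 + 1375b^2 + 439b + 59)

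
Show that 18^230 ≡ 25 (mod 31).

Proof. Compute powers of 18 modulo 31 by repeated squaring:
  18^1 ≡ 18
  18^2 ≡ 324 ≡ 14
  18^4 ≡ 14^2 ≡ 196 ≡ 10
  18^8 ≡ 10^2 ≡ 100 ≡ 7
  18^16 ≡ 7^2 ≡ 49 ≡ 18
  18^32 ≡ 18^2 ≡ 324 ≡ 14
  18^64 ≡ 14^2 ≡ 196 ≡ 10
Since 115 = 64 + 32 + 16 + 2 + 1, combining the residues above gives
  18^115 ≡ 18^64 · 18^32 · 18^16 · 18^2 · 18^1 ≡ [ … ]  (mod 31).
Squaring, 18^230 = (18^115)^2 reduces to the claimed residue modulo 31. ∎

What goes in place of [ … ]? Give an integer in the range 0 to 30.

5

18^64 · 18^32 · 18^16 · 18^2 · 18^1 ≡ 10 · 14 · 18 · 14 · 18 = 635040.
635040 mod 31 = 5, so 18^115 ≡ 5 (mod 31).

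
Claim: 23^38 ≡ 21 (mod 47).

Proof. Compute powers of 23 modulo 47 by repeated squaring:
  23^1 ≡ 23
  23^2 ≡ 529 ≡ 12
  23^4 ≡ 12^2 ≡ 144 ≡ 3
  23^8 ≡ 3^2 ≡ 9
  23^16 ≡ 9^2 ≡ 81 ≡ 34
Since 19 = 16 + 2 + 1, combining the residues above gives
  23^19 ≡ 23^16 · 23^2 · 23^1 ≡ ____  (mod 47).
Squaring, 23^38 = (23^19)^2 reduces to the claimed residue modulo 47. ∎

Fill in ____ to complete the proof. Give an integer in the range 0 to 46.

Multiply the listed residues: 34 · 12 · 23 = 408 → 9384.
Reducing modulo 47: 9384 = 199·47 + 31, so 23^19 ≡ 31.

31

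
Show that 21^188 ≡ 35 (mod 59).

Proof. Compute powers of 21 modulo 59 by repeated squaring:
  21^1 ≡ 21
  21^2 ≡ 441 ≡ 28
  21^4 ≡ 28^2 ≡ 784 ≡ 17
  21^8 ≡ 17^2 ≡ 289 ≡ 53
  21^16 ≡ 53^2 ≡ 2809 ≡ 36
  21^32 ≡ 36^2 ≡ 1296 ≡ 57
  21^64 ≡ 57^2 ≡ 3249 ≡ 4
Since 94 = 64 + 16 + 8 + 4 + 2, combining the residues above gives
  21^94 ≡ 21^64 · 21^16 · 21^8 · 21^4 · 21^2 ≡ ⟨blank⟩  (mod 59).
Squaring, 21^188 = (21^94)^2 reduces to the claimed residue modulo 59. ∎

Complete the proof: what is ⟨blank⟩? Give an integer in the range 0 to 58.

Multiply the listed residues: 4 · 36 · 53 · 17 · 28 = 144 → 7632 → 129744 → 3632832.
Reducing modulo 59: 3632832 = 61573·59 + 25, so 21^94 ≡ 25.

25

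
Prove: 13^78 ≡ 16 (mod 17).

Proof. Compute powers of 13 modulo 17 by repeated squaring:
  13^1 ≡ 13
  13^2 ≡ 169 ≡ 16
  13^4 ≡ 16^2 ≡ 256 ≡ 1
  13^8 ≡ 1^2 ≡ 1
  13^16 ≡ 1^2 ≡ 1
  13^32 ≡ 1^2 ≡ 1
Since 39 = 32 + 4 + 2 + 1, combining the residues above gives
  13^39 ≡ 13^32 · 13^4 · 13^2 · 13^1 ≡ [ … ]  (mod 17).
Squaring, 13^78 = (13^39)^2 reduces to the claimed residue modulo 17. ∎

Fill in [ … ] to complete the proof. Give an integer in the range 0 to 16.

Multiply the listed residues: 1 · 1 · 16 · 13 = 1 → 16 → 208.
Reducing modulo 17: 208 = 12·17 + 4, so 13^39 ≡ 4.

4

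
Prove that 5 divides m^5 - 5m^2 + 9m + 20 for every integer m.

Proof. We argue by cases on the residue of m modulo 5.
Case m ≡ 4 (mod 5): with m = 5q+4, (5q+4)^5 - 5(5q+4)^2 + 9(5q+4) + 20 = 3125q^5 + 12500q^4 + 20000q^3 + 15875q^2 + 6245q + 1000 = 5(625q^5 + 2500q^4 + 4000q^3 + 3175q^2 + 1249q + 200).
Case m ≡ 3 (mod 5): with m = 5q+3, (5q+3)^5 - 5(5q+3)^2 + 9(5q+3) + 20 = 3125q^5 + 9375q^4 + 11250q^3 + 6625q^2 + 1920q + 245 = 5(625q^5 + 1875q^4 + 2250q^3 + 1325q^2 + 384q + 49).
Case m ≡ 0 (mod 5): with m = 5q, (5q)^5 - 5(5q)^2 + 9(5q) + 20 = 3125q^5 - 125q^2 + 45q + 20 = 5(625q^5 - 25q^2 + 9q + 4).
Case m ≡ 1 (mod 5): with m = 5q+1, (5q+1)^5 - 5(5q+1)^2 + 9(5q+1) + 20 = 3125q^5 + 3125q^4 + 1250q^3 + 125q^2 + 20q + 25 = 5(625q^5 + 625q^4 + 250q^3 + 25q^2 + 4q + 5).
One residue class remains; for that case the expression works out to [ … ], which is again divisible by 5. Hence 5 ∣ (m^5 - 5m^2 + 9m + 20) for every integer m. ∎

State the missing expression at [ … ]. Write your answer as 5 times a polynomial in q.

5(625q^5 + 1250q^4 + 1000q^3 + 375q^2 + 69q + 10)

Only m ≡ 2 (mod 5) is unaccounted for. Put m = 5q+2:
(5q+2)^5 - 5(5q+2)^2 + 9(5q+2) + 20 expands to 3125q^5 + 6250q^4 + 5000q^3 + 1875q^2 + 345q + 50,
and factoring out 5 leaves 5(625q^5 + 1250q^4 + 1000q^3 + 375q^2 + 69q + 10).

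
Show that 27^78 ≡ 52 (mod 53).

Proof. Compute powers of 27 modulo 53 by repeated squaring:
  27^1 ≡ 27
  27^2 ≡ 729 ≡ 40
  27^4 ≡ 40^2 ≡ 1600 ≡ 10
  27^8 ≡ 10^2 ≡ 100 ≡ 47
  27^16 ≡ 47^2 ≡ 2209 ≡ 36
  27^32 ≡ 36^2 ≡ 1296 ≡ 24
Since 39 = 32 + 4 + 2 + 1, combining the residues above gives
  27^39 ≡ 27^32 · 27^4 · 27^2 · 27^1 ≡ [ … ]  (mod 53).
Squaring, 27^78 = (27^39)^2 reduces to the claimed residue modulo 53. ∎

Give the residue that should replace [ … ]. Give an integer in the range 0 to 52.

30

Multiply the listed residues: 24 · 10 · 40 · 27 = 240 → 9600 → 259200.
Reducing modulo 53: 259200 = 4890·53 + 30, so 27^39 ≡ 30.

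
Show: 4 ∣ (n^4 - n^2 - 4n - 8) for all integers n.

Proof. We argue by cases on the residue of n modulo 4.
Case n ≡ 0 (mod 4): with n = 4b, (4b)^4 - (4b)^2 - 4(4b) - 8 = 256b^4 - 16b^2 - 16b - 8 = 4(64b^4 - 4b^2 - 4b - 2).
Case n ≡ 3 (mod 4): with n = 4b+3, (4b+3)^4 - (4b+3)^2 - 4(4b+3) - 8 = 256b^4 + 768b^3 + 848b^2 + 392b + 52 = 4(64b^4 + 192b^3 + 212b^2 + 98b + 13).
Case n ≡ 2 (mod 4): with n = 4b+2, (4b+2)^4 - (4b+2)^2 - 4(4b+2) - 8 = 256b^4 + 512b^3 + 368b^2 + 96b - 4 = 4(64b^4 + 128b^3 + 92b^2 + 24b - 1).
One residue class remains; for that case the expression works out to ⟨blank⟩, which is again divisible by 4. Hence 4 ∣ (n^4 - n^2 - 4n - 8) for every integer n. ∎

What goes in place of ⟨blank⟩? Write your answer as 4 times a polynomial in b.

4(64b^4 + 64b^3 + 20b^2 - 2b - 3)

The residues treated are {0, 3, 2}, so the missing case is n ≡ 1 (mod 4); write n = 4b+1.
Then (4b+1)^4 - (4b+1)^2 - 4(4b+1) - 8 = 256b^4 + 256b^3 + 80b^2 - 8b - 12 = 4(64b^4 + 64b^3 + 20b^2 - 2b - 3).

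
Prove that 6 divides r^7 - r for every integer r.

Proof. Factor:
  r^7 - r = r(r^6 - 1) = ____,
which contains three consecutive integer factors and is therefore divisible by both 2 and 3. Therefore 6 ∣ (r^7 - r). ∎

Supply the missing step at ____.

(r - 1)r(r + 1)(r^4 + r^2 + 1)

r^6 - 1 = (r^2 - 1)(r^4 + r^2 + 1), and r^2 - 1 = (r-1)(r+1).
So r(r^6 - 1) = (r - 1)r(r + 1)(r^4 + r^2 + 1).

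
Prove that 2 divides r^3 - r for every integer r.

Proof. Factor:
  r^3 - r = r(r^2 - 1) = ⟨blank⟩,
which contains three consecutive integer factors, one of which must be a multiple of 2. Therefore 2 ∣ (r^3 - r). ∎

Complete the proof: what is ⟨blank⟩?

(r - 1)r(r + 1)

r(r^2 - 1) = r(r - 1)(r + 1) = (r - 1)r(r + 1).
These three factors are consecutive integers, so their product is divisible by 2.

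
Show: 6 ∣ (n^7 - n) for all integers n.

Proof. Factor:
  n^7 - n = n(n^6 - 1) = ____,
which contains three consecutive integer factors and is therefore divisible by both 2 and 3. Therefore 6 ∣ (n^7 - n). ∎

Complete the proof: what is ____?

n^6 - 1 = (n^2 - 1)(n^4 + n^2 + 1), and n^2 - 1 = (n-1)(n+1).
So n(n^6 - 1) = (n - 1)n(n + 1)(n^4 + n^2 + 1).

(n - 1)n(n + 1)(n^4 + n^2 + 1)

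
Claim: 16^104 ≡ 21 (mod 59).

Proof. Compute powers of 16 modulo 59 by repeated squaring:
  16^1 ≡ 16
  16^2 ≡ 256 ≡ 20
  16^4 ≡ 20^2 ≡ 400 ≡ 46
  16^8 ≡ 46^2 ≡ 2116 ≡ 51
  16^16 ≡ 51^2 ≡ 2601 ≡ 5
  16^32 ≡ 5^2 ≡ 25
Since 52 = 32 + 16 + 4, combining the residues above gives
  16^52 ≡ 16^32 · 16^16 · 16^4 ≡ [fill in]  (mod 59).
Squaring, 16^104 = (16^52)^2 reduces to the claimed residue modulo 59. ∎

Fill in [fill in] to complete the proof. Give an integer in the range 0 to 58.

Multiply the listed residues: 25 · 5 · 46 = 125 → 5750.
Reducing modulo 59: 5750 = 97·59 + 27, so 16^52 ≡ 27.

27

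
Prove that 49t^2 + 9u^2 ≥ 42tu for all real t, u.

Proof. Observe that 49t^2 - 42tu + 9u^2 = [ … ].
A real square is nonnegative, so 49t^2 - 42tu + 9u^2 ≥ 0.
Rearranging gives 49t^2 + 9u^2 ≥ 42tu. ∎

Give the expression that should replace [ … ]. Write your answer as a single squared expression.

(7t - 3u)^2

49t^2 - 42tu + 9u^2 is a perfect-square trinomial: the outer terms are (7t)^2 and (3u)^2, and the cross term is -2·7t·3u.
So 49t^2 - 42tu + 9u^2 = (7t - 3u)^2 ≥ 0.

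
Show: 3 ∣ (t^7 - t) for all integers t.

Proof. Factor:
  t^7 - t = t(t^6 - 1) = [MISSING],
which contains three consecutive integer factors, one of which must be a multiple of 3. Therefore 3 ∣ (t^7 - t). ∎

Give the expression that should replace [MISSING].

(t - 1)t(t + 1)(t^4 + t^2 + 1)

t^6 - 1 = (t^2 - 1)(t^4 + t^2 + 1), and t^2 - 1 = (t-1)(t+1).
So t(t^6 - 1) = (t - 1)t(t + 1)(t^4 + t^2 + 1).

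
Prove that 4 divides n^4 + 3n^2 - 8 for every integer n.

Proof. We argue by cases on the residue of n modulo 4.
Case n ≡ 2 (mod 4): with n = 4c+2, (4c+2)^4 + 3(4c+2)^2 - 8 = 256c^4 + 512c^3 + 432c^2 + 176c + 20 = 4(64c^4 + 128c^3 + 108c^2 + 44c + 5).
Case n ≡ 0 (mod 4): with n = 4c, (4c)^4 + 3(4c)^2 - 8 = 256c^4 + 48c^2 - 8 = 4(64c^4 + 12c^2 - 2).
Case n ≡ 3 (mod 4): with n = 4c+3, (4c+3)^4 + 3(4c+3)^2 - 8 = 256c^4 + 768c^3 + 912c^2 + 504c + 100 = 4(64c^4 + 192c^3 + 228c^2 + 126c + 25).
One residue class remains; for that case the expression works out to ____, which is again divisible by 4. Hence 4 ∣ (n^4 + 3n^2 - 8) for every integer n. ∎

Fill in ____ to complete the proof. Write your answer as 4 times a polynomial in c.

Only n ≡ 1 (mod 4) is unaccounted for. Put n = 4c+1:
(4c+1)^4 + 3(4c+1)^2 - 8 expands to 256c^4 + 256c^3 + 144c^2 + 40c - 4,
and factoring out 4 leaves 4(64c^4 + 64c^3 + 36c^2 + 10c - 1).

4(64c^4 + 64c^3 + 36c^2 + 10c - 1)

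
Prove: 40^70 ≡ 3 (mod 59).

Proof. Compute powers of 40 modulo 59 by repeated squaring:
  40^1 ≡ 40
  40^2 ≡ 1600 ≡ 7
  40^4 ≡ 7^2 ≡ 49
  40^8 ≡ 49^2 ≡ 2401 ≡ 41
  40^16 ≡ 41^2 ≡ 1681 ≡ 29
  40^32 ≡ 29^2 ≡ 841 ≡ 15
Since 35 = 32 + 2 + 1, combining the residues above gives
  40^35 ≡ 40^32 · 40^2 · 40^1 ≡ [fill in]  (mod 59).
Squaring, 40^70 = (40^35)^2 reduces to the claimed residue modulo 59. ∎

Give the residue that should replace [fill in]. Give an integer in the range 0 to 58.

11

Multiply the listed residues: 15 · 7 · 40 = 105 → 4200.
Reducing modulo 59: 4200 = 71·59 + 11, so 40^35 ≡ 11.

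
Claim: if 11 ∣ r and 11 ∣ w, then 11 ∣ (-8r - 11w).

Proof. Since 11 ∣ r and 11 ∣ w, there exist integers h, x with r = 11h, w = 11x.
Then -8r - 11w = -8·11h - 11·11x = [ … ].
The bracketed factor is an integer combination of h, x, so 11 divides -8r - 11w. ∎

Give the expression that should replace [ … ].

11(-8h - 11x)

Pull the common 11 out of every term: -8·11h - 11·11x = 11(-8h - 11x).
-8h - 11x is an integer, which exhibits the divisibility.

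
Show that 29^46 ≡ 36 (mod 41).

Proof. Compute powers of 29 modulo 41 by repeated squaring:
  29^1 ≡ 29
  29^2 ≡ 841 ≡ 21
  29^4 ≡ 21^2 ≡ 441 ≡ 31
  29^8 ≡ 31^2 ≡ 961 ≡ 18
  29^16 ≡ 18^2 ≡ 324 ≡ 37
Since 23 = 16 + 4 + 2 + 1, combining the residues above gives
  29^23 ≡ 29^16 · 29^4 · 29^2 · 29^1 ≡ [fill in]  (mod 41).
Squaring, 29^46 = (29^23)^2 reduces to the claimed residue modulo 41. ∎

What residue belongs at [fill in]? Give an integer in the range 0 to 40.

Multiply the listed residues: 37 · 31 · 21 · 29 = 1147 → 24087 → 698523.
Reducing modulo 41: 698523 = 17037·41 + 6, so 29^23 ≡ 6.

6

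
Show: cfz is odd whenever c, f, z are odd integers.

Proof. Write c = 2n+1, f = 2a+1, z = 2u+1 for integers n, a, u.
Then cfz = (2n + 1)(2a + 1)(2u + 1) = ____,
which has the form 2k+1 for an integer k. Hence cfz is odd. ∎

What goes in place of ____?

(2n + 1)(2a + 1)(2u + 1) = 8anu + 4an + 4au + 2a + 4nu + 2n + 2u + 1
= 2(4anu + 2an + 2au + a + 2nu + n + u) + 1.
Since 4anu + 2an + 2au + a + 2nu + n + u is an integer, the product is of the form 2k+1 for an integer k.

2(4anu + 2an + 2au + a + 2nu + n + u) + 1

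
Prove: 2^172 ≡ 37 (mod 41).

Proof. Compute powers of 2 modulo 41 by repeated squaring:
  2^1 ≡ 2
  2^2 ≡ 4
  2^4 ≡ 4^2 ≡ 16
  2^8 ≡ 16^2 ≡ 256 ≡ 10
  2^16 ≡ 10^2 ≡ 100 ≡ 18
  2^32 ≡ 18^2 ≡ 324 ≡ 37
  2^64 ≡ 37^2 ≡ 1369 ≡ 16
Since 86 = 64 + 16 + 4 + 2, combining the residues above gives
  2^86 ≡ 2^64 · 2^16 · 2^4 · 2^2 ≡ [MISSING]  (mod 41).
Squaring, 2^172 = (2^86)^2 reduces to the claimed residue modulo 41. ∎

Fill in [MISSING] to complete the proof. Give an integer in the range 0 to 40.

Multiply the listed residues: 16 · 18 · 16 · 4 = 288 → 4608 → 18432.
Reducing modulo 41: 18432 = 449·41 + 23, so 2^86 ≡ 23.

23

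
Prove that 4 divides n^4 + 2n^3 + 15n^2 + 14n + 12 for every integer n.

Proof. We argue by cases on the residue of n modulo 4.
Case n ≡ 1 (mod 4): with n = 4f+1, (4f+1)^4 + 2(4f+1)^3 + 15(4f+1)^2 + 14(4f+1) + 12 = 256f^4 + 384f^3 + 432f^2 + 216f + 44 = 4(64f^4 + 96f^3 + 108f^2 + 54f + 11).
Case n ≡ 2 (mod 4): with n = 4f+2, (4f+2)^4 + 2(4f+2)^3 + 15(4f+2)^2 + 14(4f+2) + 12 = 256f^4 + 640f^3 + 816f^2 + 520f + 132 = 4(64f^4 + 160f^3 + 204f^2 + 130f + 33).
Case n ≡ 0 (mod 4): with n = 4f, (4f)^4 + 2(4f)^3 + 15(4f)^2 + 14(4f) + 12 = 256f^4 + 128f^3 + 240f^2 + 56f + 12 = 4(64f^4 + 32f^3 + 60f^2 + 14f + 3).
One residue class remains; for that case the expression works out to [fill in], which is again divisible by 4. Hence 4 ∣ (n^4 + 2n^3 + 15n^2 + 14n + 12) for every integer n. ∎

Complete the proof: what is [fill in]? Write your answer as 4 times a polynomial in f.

4(64f^4 + 224f^3 + 348f^2 + 266f + 81)

The residues treated are {1, 2, 0}, so the missing case is n ≡ 3 (mod 4); write n = 4f+3.
Then (4f+3)^4 + 2(4f+3)^3 + 15(4f+3)^2 + 14(4f+3) + 12 = 256f^4 + 896f^3 + 1392f^2 + 1064f + 324 = 4(64f^4 + 224f^3 + 348f^2 + 266f + 81).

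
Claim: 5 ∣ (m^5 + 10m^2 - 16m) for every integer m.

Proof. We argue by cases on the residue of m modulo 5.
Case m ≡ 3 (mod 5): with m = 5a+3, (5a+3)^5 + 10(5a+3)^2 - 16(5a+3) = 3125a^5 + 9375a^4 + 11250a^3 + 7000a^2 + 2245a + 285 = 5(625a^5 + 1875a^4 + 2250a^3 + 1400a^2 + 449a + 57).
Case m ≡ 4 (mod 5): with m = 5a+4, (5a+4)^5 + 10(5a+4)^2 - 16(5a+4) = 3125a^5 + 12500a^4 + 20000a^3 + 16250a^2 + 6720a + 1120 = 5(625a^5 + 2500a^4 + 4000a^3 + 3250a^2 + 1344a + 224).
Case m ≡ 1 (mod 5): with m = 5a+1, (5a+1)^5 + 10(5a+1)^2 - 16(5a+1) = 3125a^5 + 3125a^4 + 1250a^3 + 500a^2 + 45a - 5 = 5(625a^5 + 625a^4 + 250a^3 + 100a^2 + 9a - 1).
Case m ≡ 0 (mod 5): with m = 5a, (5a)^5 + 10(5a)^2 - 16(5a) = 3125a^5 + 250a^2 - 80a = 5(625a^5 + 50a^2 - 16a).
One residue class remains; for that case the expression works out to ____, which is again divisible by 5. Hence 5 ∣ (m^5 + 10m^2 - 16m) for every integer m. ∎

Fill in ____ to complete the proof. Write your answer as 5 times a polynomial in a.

The residues treated are {3, 4, 1, 0}, so the missing case is m ≡ 2 (mod 5); write m = 5a+2.
Then (5a+2)^5 + 10(5a+2)^2 - 16(5a+2) = 3125a^5 + 6250a^4 + 5000a^3 + 2250a^2 + 520a + 40 = 5(625a^5 + 1250a^4 + 1000a^3 + 450a^2 + 104a + 8).

5(625a^5 + 1250a^4 + 1000a^3 + 450a^2 + 104a + 8)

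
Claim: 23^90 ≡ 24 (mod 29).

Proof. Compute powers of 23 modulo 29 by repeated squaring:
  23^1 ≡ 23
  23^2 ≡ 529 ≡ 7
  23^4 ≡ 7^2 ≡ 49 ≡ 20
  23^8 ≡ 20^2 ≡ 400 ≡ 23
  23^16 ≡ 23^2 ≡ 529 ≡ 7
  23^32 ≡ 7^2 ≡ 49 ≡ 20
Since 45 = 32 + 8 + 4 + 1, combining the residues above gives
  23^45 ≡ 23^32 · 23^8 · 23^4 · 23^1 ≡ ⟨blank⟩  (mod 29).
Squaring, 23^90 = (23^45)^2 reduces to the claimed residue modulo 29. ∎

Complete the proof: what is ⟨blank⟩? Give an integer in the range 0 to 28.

23^32 · 23^8 · 23^4 · 23^1 ≡ 20 · 23 · 20 · 23 = 211600.
211600 mod 29 = 16, so 23^45 ≡ 16 (mod 29).

16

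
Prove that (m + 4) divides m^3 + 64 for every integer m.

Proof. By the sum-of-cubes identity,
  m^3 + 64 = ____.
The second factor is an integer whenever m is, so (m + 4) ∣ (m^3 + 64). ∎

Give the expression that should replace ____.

Polynomial division of m^3 + 64 by m + 4 leaves remainder 0 and quotient m^2 - 4m + 16.
Hence m^3 + 64 = (m + 4)(m^2 - 4m + 16).

(m + 4)(m^2 - 4m + 16)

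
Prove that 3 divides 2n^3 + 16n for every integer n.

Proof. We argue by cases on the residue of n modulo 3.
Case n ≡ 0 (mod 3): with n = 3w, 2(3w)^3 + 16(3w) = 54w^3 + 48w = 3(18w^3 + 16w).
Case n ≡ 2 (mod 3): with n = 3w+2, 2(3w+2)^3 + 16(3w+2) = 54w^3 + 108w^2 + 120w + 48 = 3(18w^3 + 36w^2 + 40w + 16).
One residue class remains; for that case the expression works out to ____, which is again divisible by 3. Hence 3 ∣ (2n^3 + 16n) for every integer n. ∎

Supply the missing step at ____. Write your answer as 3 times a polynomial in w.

The residues treated are {0, 2}, so the missing case is n ≡ 1 (mod 3); write n = 3w+1.
Then 2(3w+1)^3 + 16(3w+1) = 54w^3 + 54w^2 + 66w + 18 = 3(18w^3 + 18w^2 + 22w + 6).

3(18w^3 + 18w^2 + 22w + 6)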